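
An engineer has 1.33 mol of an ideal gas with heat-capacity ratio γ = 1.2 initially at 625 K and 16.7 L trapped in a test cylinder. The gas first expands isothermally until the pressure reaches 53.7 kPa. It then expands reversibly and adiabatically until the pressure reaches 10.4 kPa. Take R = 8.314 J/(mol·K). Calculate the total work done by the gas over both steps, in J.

22400 J

P₁ = nRT₁/V₁ = 1.33×8.314×625/16.7 = 414 kPa.
Step 1 — Isothermal: T stays 625 K; PV = const ⇒ V₂ = 129 L, P₂ = 53.7 kPa.
ΔU = 0 (ideal gas, T constant).
W = nRT ln(V₂/V₁) = 1.33×8.314×625×ln(7.71) = 14100 J.
Q = ΔU + W = 14100 J.
State after step 1: P = 53.7 kPa, V = 129 L, T = 625 K.
Step 2 — Adiabatic: T₂/T₁ = (P₂/P₁)^((γ−1)/γ) ⇒ T₂ = 625×(0.194)^0.167 = 475 K; V₂ = 505 L.
ΔU = nCvΔT = 1.33×41.6×(475−625) = -8270 J.
Q = 0 for an adiabatic process, so W = −ΔU = 8270 J.
Net over both steps: W = 22400 J, Q = 14100 J, ΔU = -8270 J.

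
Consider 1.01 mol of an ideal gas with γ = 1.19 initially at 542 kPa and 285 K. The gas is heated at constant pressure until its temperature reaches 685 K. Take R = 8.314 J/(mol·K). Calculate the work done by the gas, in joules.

3360 J

V₁ = nRT₁/P₁ = 1.01×8.314×285/542 = 4.42 L.
Isobaric: P stays 542 kPa; V/T = const ⇒ T₂ = 685 K, V₂ = 10.6 L.
W = PΔV = 542×(10.6−4.42) kPa·L = 3360 J.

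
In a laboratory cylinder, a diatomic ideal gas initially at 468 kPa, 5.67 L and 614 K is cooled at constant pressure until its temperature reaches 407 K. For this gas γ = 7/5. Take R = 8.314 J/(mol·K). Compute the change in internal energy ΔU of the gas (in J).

n = P₁V₁/(RT₁) = 468×5.67/(8.314×614) = 0.520 mol.
Isobaric: P stays 468 kPa; V/T = const ⇒ T₂ = 407 K, V₂ = 3.76 L.
For an ideal gas ΔU = nCvΔT with Cv = (5/2)R = 20.8 J/(mol·K).
ΔU = 0.520×20.8×(407−614) = -2240 J.

-2240 J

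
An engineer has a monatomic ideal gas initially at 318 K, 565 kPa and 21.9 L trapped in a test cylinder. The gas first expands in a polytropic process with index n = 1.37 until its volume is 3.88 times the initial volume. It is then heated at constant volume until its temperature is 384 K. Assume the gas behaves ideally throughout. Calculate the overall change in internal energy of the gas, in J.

n = P₁V₁/(RT₁) = 565×21.9/(8.314×318) = 4.68 mol.
Step 1 — Polytropic n=1.37: T₂ = T₁(V₁/V₂)^(n−1) = 318×(0.258)^0.37 = 193 K; P₂ = P₁(V₁/V₂)^n = 88.2 kPa.
W = (P₁V₁−P₂V₂)/(n−1) = (565×21.9−88.2×85.0)/0.37 = 13200 J.
ΔU = nCvΔT = 4.68×12.5×(193−318) = -7320 J.
Q = ΔU + W = 5870 J.
State after step 1: P = 88.2 kPa, V = 85.0 L, T = 193 K.
Step 2 — Isochoric: V stays 85.0 L; P/T = const ⇒ T₂ = 384 K, P₂ = 176 kPa.
W = 0 (no volume change).
ΔU = nCvΔT = 4.68×12.5×(384−193) = 11200 J.
Q = ΔU = 11200 J.
Net over both steps: W = 13200 J, Q = 17000 J, ΔU = 3850 J.

3850 J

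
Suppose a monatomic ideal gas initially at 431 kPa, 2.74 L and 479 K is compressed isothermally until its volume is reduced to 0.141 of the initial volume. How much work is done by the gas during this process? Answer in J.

-2310 J

n = P₁V₁/(RT₁) = 431×2.74/(8.314×479) = 0.297 mol.
Isothermal: T stays 479 K; PV = const ⇒ V₂ = 0.386 L, P₂ = 3060 kPa.
W = nRT ln(V₂/V₁) = 0.297×8.314×479×ln(0.141) = -2310 J.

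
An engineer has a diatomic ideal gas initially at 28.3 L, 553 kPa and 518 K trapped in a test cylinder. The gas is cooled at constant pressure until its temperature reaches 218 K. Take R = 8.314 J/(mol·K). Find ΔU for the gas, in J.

-22700 J

n = P₁V₁/(RT₁) = 553×28.3/(8.314×518) = 3.63 mol.
Isobaric: P stays 553 kPa; V/T = const ⇒ T₂ = 218 K, V₂ = 11.9 L.
For an ideal gas ΔU = nCvΔT with Cv = (5/2)R = 20.8 J/(mol·K).
ΔU = 3.63×20.8×(218−518) = -22700 J.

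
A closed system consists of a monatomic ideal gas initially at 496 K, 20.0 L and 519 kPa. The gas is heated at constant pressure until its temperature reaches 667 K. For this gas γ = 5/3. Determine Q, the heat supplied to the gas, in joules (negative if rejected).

n = P₁V₁/(RT₁) = 519×20.0/(8.314×496) = 2.52 mol.
Isobaric: P stays 519 kPa; V/T = const ⇒ T₂ = 667 K, V₂ = 26.9 L.
W = PΔV = 519×(26.9−20.0) kPa·L = 3580 J.
ΔU = nCvΔT = 2.52×12.5×(667−496) = 5370 J.
Q = ΔU + W = nCpΔT = 8950 J.

8950 J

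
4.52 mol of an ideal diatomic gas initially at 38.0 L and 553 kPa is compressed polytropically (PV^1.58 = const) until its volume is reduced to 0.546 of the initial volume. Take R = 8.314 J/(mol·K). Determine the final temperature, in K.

T₁ = P₁V₁/(nR) = 553×38.0/(4.52×8.314) = 559 K.
Polytropic n=1.58: T₂ = T₁(V₁/V₂)^(n−1) = 559×(1.83)^0.58 = 794 K; P₂ = P₁(V₁/V₂)^n = 1440 kPa.

794 K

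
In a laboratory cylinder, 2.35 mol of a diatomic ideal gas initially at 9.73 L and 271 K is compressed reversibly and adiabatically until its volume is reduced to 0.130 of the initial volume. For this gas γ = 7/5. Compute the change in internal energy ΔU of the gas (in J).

P₁ = nRT₁/V₁ = 2.35×8.314×271/9.73 = 544 kPa.
Adiabatic: TV^(γ−1) = const ⇒ T₂ = 271×(7.69)^0.400 = 613 K; PV^γ = const ⇒ P₂ = 9470 kPa.
For an ideal gas ΔU = nCvΔT with Cv = (5/2)R = 20.8 J/(mol·K).
ΔU = 2.35×20.8×(613−271) = 16700 J.

16700 J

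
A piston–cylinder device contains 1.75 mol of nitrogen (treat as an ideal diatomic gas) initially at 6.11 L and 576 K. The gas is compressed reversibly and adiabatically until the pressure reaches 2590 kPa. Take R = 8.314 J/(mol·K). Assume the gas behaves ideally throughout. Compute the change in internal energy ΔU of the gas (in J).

P₁ = nRT₁/V₁ = 1.75×8.314×576/6.11 = 1370 kPa.
Adiabatic: T₂/T₁ = (P₂/P₁)^((γ−1)/γ) ⇒ T₂ = 576×(1.89)^0.286 = 691 K; V₂ = 3.88 L.
For an ideal gas ΔU = nCvΔT with Cv = (5/2)R = 20.8 J/(mol·K).
ΔU = 1.75×20.8×(691−576) = 4170 J.

4170 J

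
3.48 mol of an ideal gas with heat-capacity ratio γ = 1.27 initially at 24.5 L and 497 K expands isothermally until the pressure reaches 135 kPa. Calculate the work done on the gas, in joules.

-21100 J

P₁ = nRT₁/V₁ = 3.48×8.314×497/24.5 = 587 kPa.
Isothermal: T stays 497 K; PV = const ⇒ V₂ = 107 L, P₂ = 135 kPa.
W = nRT ln(V₂/V₁) = 3.48×8.314×497×ln(4.35) = 21100 J.
Work done on the gas = −W_by = -21100 J.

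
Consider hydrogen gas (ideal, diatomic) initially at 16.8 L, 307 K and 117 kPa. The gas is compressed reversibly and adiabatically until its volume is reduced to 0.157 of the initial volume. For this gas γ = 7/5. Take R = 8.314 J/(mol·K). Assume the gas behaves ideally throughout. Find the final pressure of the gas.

Adiabatic: TV^(γ−1) = const ⇒ T₂ = 307×(6.37)^0.400 = 644 K; PV^γ = const ⇒ P₂ = 1560 kPa.

1560 kPa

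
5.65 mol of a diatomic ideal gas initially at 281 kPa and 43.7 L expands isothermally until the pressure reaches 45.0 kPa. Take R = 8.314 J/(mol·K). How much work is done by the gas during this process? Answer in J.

22500 J

T₁ = P₁V₁/(nR) = 281×43.7/(5.65×8.314) = 261 K.
Isothermal: T stays 261 K; PV = const ⇒ V₂ = 273 L, P₂ = 45.0 kPa.
W = nRT ln(V₂/V₁) = 5.65×8.314×261×ln(6.24) = 22500 J.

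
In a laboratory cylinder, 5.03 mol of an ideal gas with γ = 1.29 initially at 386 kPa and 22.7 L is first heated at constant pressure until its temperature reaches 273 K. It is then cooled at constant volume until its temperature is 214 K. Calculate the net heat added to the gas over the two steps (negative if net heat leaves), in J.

T₁ = P₁V₁/(nR) = 386×22.7/(5.03×8.314) = 210 K.
Step 1 — Isobaric: P stays 386 kPa; V/T = const ⇒ T₂ = 273 K, V₂ = 29.6 L.
W = PΔV = 386×(29.6−22.7) kPa·L = 2650 J.
ΔU = nCvΔT = 5.03×28.7×(273−210) = 9150 J.
Q = ΔU + W = nCpΔT = 11800 J.
State after step 1: P = 386 kPa, V = 29.6 L, T = 273 K.
Step 2 — Isochoric: V stays 29.6 L; P/T = const ⇒ T₂ = 214 K, P₂ = 303 kPa.
W = 0 (no volume change).
ΔU = nCvΔT = 5.03×28.7×(214−273) = -8510 J.
Q = ΔU = -8510 J.
Net over both steps: W = 2650 J, Q = 3300 J, ΔU = 645 J.

3300 J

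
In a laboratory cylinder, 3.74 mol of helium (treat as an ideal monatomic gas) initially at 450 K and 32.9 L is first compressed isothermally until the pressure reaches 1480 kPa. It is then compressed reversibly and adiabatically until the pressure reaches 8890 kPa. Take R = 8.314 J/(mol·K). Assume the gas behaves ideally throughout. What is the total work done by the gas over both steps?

-39500 J

P₁ = nRT₁/V₁ = 3.74×8.314×450/32.9 = 425 kPa.
Step 1 — Isothermal: T stays 450 K; PV = const ⇒ V₂ = 9.45 L, P₂ = 1480 kPa.
ΔU = 0 (ideal gas, T constant).
W = nRT ln(V₂/V₁) = 3.74×8.314×450×ln(0.287) = -17400 J.
Q = ΔU + W = -17400 J.
State after step 1: P = 1480 kPa, V = 9.45 L, T = 450 K.
Step 2 — Adiabatic: T₂/T₁ = (P₂/P₁)^((γ−1)/γ) ⇒ T₂ = 450×(6.01)^0.400 = 922 K; V₂ = 3.22 L.
ΔU = nCvΔT = 3.74×12.5×(922−450) = 22000 J.
Q = 0 for an adiabatic process, so W = −ΔU = -22000 J.
Net over both steps: W = -39500 J, Q = -17400 J, ΔU = 22000 J.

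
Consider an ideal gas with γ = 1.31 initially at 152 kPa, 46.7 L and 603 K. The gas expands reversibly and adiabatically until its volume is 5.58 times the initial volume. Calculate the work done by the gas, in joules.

n = P₁V₁/(RT₁) = 152×46.7/(8.314×603) = 1.42 mol.
Adiabatic: TV^(γ−1) = const ⇒ T₂ = 603×(0.179)^0.310 = 354 K; PV^γ = const ⇒ P₂ = 16.0 kPa.
ΔU = nCvΔT = 1.42×26.8×(354−603) = -9460 J.
Q = 0 for an adiabatic process, so W = −ΔU = 9460 J.

9460 J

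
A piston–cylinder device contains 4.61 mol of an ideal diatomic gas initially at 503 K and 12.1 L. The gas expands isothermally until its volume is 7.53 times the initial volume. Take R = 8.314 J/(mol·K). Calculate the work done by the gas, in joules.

38900 J

P₁ = nRT₁/V₁ = 4.61×8.314×503/12.1 = 1590 kPa.
Isothermal: T stays 503 K; PV = const ⇒ V₂ = 91.1 L, P₂ = 212 kPa.
W = nRT ln(V₂/V₁) = 4.61×8.314×503×ln(7.53) = 38900 J.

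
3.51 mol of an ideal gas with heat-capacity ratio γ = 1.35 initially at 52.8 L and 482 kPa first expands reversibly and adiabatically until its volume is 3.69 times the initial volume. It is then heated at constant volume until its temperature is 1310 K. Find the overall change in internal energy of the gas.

36500 J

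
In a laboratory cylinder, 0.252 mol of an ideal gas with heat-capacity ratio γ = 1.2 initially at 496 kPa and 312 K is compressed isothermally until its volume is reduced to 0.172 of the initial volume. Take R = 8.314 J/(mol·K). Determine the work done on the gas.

V₁ = nRT₁/P₁ = 0.252×8.314×312/496 = 1.32 L.
Isothermal: T stays 312 K; PV = const ⇒ V₂ = 0.227 L, P₂ = 2880 kPa.
W = nRT ln(V₂/V₁) = 0.252×8.314×312×ln(0.172) = -1150 J.
Work done on the gas = −W_by = 1150 J.

1150 J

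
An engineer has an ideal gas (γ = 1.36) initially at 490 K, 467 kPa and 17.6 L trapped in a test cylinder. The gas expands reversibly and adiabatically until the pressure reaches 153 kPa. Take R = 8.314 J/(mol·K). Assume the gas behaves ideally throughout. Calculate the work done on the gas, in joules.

-5840 J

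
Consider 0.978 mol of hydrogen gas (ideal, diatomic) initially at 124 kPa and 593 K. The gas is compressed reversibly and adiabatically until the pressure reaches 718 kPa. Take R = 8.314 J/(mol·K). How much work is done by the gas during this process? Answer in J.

V₁ = nRT₁/P₁ = 0.978×8.314×593/124 = 38.9 L.
Adiabatic: T₂/T₁ = (P₂/P₁)^((γ−1)/γ) ⇒ T₂ = 593×(5.79)^0.286 = 979 K; V₂ = 11.1 L.
ΔU = nCvΔT = 0.978×20.8×(979−593) = 7860 J.
Q = 0 for an adiabatic process, so W = −ΔU = -7860 J.

-7860 J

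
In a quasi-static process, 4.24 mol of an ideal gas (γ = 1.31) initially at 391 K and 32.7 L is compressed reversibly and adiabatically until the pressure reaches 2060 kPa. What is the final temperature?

569 K

P₁ = nRT₁/V₁ = 4.24×8.314×391/32.7 = 422 kPa.
Adiabatic: T₂/T₁ = (P₂/P₁)^((γ−1)/γ) ⇒ T₂ = 391×(4.89)^0.237 = 569 K; V₂ = 9.74 L.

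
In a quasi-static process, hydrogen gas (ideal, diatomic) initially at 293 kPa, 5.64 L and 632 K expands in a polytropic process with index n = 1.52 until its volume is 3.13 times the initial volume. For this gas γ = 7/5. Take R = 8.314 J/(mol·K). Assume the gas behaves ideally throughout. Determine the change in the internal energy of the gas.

-1850 J

n = P₁V₁/(RT₁) = 293×5.64/(8.314×632) = 0.314 mol.
Polytropic n=1.52: T₂ = T₁(V₁/V₂)^(n−1) = 632×(0.319)^0.52 = 349 K; P₂ = P₁(V₁/V₂)^n = 51.7 kPa.
For an ideal gas ΔU = nCvΔT with Cv = (5/2)R = 20.8 J/(mol·K).
ΔU = 0.314×20.8×(349−632) = -1850 J.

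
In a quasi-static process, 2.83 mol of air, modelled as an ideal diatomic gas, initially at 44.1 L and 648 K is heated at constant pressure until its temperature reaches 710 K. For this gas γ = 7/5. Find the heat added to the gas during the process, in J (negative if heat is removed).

P₁ = nRT₁/V₁ = 2.83×8.314×648/44.1 = 346 kPa.
Isobaric: P stays 346 kPa; V/T = const ⇒ T₂ = 710 K, V₂ = 48.3 L.
W = PΔV = 346×(48.3−44.1) kPa·L = 1460 J.
ΔU = nCvΔT = 2.83×20.8×(710−648) = 3650 J.
Q = ΔU + W = nCpΔT = 5110 J.

5110 J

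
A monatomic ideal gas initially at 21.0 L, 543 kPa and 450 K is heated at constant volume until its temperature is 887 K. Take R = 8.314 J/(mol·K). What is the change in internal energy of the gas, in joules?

16600 J

n = P₁V₁/(RT₁) = 543×21.0/(8.314×450) = 3.05 mol.
Isochoric: V stays 21.0 L; P/T = const ⇒ T₂ = 887 K, P₂ = 1070 kPa.
For an ideal gas ΔU = nCvΔT with Cv = (3/2)R = 12.5 J/(mol·K).
ΔU = 3.05×12.5×(887−450) = 16600 J.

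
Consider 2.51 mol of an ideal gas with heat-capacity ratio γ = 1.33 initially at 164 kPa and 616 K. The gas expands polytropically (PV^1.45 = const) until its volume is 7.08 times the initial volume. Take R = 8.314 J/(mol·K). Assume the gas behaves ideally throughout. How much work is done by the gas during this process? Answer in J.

16700 J

V₁ = nRT₁/P₁ = 2.51×8.314×616/164 = 78.4 L.
Polytropic n=1.45: T₂ = T₁(V₁/V₂)^(n−1) = 616×(0.141)^0.45 = 255 K; P₂ = P₁(V₁/V₂)^n = 9.60 kPa.
W = (P₁V₁−P₂V₂)/(n−1) = (164×78.4−9.60×555)/0.45 = 16700 J.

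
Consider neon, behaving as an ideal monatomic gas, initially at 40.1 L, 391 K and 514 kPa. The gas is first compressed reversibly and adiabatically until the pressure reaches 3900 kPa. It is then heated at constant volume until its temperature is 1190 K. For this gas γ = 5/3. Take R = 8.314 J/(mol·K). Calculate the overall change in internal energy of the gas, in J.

n = P₁V₁/(RT₁) = 514×40.1/(8.314×391) = 6.34 mol.
Step 1 — Adiabatic: T₂/T₁ = (P₂/P₁)^((γ−1)/γ) ⇒ T₂ = 391×(7.59)^0.400 = 879 K; V₂ = 11.9 L.
ΔU = nCvΔT = 6.34×12.5×(879−391) = 38600 J.
Q = 0 for an adiabatic process, so W = −ΔU = -38600 J.
State after step 1: P = 3900 kPa, V = 11.9 L, T = 879 K.
Step 2 — Isochoric: V stays 11.9 L; P/T = const ⇒ T₂ = 1190 K, P₂ = 5280 kPa.
W = 0 (no volume change).
ΔU = nCvΔT = 6.34×12.5×(1190−879) = 24600 J.
Q = ΔU = 24600 J.
Net over both steps: W = -38600 J, Q = 24600 J, ΔU = 63200 J.

63200 J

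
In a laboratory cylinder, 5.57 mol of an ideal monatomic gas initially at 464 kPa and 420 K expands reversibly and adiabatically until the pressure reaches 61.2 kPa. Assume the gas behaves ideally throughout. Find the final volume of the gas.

141 L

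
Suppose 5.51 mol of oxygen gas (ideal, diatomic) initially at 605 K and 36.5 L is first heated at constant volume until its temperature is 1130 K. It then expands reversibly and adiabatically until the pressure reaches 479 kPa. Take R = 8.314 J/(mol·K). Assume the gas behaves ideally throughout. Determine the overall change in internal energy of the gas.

P₁ = nRT₁/V₁ = 5.51×8.314×605/36.5 = 759 kPa.
Step 1 — Isochoric: V stays 36.5 L; P/T = const ⇒ T₂ = 1130 K, P₂ = 1420 kPa.
W = 0 (no volume change).
ΔU = nCvΔT = 5.51×20.8×(1130−605) = 60100 J.
Q = ΔU = 60100 J.
State after step 1: P = 1420 kPa, V = 36.5 L, T = 1130 K.
Step 2 — Adiabatic: T₂/T₁ = (P₂/P₁)^((γ−1)/γ) ⇒ T₂ = 1130×(0.338)^0.286 = 829 K; V₂ = 79.3 L.
ΔU = nCvΔT = 5.51×20.8×(829−1130) = -34500 J.
Q = 0 for an adiabatic process, so W = −ΔU = 34500 J.
Net over both steps: W = 34500 J, Q = 60100 J, ΔU = 25600 J.

25600 J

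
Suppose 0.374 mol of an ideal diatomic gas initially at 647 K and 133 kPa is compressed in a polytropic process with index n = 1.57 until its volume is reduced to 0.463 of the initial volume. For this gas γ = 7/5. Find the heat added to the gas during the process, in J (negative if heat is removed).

V₁ = nRT₁/P₁ = 0.374×8.314×647/133 = 15.1 L.
Polytropic n=1.57: T₂ = T₁(V₁/V₂)^(n−1) = 647×(2.16)^0.57 = 1000 K; P₂ = P₁(V₁/V₂)^n = 446 kPa.
W = (P₁V₁−P₂V₂)/(n−1) = (133×15.1−446×7.00)/0.57 = -1940 J.
ΔU = nCvΔT = 0.374×20.8×(1000−647) = 2770 J.
Q = ΔU + W = 827 J.

827 J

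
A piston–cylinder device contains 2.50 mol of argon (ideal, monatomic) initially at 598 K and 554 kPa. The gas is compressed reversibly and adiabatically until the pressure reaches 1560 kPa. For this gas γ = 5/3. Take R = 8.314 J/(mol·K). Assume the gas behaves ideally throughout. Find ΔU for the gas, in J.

9560 J

V₁ = nRT₁/P₁ = 2.50×8.314×598/554 = 22.4 L.
Adiabatic: T₂/T₁ = (P₂/P₁)^((γ−1)/γ) ⇒ T₂ = 598×(2.82)^0.400 = 905 K; V₂ = 12.1 L.
For an ideal gas ΔU = nCvΔT with Cv = (3/2)R = 12.5 J/(mol·K).
ΔU = 2.50×12.5×(905−598) = 9560 J.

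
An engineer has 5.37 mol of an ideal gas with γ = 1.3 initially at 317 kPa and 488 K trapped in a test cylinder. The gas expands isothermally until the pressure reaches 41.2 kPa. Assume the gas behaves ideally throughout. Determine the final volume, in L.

529 L

V₁ = nRT₁/P₁ = 5.37×8.314×488/317 = 68.7 L.
Isothermal: T stays 488 K; PV = const ⇒ V₂ = 529 L, P₂ = 41.2 kPa.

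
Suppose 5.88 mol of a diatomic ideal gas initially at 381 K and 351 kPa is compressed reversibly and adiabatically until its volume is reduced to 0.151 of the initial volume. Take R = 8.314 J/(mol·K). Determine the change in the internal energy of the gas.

V₁ = nRT₁/P₁ = 5.88×8.314×381/351 = 53.1 L.
Adiabatic: TV^(γ−1) = const ⇒ T₂ = 381×(6.62)^0.400 = 812 K; PV^γ = const ⇒ P₂ = 4950 kPa.
For an ideal gas ΔU = nCvΔT with Cv = (5/2)R = 20.8 J/(mol·K).
ΔU = 5.88×20.8×(812−381) = 52600 J.

52600 J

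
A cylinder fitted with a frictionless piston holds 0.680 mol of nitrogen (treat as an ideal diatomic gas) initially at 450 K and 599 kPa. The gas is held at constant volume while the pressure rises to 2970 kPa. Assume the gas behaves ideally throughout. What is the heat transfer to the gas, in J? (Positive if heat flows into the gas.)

25200 J

V₁ = nRT₁/P₁ = 0.680×8.314×450/599 = 4.25 L.
Isochoric: V stays 4.25 L; P/T = const ⇒ T₂ = 2230 K, P₂ = 2970 kPa.
W = 0 (no volume change).
ΔU = nCvΔT = 0.680×20.8×(2230−450) = 25200 J.
Q = ΔU = 25200 J.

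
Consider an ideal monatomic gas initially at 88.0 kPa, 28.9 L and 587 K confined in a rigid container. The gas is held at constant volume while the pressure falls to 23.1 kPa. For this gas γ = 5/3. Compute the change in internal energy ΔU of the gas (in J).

-2810 J

n = P₁V₁/(RT₁) = 88.0×28.9/(8.314×587) = 0.521 mol.
Isochoric: V stays 28.9 L; P/T = const ⇒ T₂ = 154 K, P₂ = 23.1 kPa.
For an ideal gas ΔU = nCvΔT with Cv = (3/2)R = 12.5 J/(mol·K).
ΔU = 0.521×12.5×(154−587) = -2810 J.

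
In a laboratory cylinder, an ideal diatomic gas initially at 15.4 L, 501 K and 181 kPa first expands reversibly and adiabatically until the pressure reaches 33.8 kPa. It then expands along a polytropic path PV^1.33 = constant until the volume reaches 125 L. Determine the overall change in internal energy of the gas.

-3760 J

n = P₁V₁/(RT₁) = 181×15.4/(8.314×501) = 0.669 mol.
Step 1 — Adiabatic: T₂/T₁ = (P₂/P₁)^((γ−1)/γ) ⇒ T₂ = 501×(0.187)^0.286 = 310 K; V₂ = 51.1 L.
ΔU = nCvΔT = 0.669×20.8×(310−501) = -2650 J.
Q = 0 for an adiabatic process, so W = −ΔU = 2650 J.
State after step 1: P = 33.8 kPa, V = 51.1 L, T = 310 K.
Step 2 — Polytropic n=1.33: T₂ = T₁(V₁/V₂)^(n−1) = 310×(0.408)^0.33 = 231 K; P₂ = P₁(V₁/V₂)^n = 10.3 kPa.
W = (P₁V₁−P₂V₂)/(n−1) = (33.8×51.1−10.3×125)/0.33 = 1340 J.
ΔU = nCvΔT = 0.669×20.8×(231−310) = -1100 J.
Q = ΔU + W = 234 J.
Net over both steps: W = 3990 J, Q = 234 J, ΔU = -3760 J.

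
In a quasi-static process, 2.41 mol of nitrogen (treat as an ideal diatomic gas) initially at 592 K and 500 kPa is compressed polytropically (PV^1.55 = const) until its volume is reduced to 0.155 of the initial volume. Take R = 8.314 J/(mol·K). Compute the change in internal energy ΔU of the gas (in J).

53000 J

V₁ = nRT₁/P₁ = 2.41×8.314×592/500 = 23.7 L.
Polytropic n=1.55: T₂ = T₁(V₁/V₂)^(n−1) = 592×(6.45)^0.55 = 1650 K; P₂ = P₁(V₁/V₂)^n = 8990 kPa.
For an ideal gas ΔU = nCvΔT with Cv = (5/2)R = 20.8 J/(mol·K).
ΔU = 2.41×20.8×(1650−592) = 53000 J.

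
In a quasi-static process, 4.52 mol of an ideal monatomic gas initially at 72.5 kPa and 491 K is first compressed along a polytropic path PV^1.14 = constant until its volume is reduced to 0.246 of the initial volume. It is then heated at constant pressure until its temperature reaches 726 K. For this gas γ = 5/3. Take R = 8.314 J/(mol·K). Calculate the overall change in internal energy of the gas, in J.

13200 J

V₁ = nRT₁/P₁ = 4.52×8.314×491/72.5 = 255 L.
Step 1 — Polytropic n=1.14: T₂ = T₁(V₁/V₂)^(n−1) = 491×(4.07)^0.14 = 598 K; P₂ = P₁(V₁/V₂)^n = 359 kPa.
W = (P₁V₁−P₂V₂)/(n−1) = (72.5×255−359×62.6)/0.14 = -28600 J.
ΔU = nCvΔT = 4.52×12.5×(598−491) = 6000 J.
Q = ΔU + W = -22600 J.
State after step 1: P = 359 kPa, V = 62.6 L, T = 598 K.
Step 2 — Isobaric: P stays 359 kPa; V/T = const ⇒ T₂ = 726 K, V₂ = 76.1 L.
W = PΔV = 359×(76.1−62.6) kPa·L = 4830 J.
ΔU = nCvΔT = 4.52×12.5×(726−598) = 7240 J.
Q = ΔU + W = nCpΔT = 12100 J.
Net over both steps: W = -23800 J, Q = -10500 J, ΔU = 13200 J.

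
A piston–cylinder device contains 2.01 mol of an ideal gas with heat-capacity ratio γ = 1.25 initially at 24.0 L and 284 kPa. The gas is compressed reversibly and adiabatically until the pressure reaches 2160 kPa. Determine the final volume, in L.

T₁ = P₁V₁/(nR) = 284×24.0/(2.01×8.314) = 408 K.
Adiabatic: T₂/T₁ = (P₂/P₁)^((γ−1)/γ) ⇒ T₂ = 408×(7.61)^0.200 = 612 K; V₂ = 4.73 L.

4.73 L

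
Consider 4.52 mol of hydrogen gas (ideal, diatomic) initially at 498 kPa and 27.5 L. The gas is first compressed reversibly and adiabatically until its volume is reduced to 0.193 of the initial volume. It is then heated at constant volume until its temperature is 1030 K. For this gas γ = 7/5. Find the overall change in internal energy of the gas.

T₁ = P₁V₁/(nR) = 498×27.5/(4.52×8.314) = 364 K.
Step 1 — Adiabatic: TV^(γ−1) = const ⇒ T₂ = 364×(5.18)^0.400 = 704 K; PV^γ = const ⇒ P₂ = 4980 kPa.
ΔU = nCvΔT = 4.52×20.8×(704−364) = 31900 J.
Q = 0 for an adiabatic process, so W = −ΔU = -31900 J.
State after step 1: P = 4980 kPa, V = 5.31 L, T = 704 K.
Step 2 — Isochoric: V stays 5.31 L; P/T = const ⇒ T₂ = 1030 K, P₂ = 7290 kPa.
W = 0 (no volume change).
ΔU = nCvΔT = 4.52×20.8×(1030−704) = 30700 J.
Q = ΔU = 30700 J.
Net over both steps: W = -31900 J, Q = 30700 J, ΔU = 62500 J.

62500 J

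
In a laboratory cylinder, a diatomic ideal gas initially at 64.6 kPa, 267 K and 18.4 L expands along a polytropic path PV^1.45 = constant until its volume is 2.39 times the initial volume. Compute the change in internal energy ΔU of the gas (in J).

n = P₁V₁/(RT₁) = 64.6×18.4/(8.314×267) = 0.535 mol.
Polytropic n=1.45: T₂ = T₁(V₁/V₂)^(n−1) = 267×(0.418)^0.45 = 180 K; P₂ = P₁(V₁/V₂)^n = 18.3 kPa.
For an ideal gas ΔU = nCvΔT with Cv = (5/2)R = 20.8 J/(mol·K).
ΔU = 0.535×20.8×(180−267) = -964 J.

-964 J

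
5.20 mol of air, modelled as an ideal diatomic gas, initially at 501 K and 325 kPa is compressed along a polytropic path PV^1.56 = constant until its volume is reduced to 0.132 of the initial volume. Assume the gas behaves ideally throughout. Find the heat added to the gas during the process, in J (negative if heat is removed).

32600 J

V₁ = nRT₁/P₁ = 5.20×8.314×501/325 = 66.6 L.
Polytropic n=1.56: T₂ = T₁(V₁/V₂)^(n−1) = 501×(7.58)^0.56 = 1560 K; P₂ = P₁(V₁/V₂)^n = 7650 kPa.
W = (P₁V₁−P₂V₂)/(n−1) = (325×66.6−7650×8.80)/0.56 = -81500 J.
ΔU = nCvΔT = 5.20×20.8×(1560−501) = 114000 J.
Q = ΔU + W = 32600 J.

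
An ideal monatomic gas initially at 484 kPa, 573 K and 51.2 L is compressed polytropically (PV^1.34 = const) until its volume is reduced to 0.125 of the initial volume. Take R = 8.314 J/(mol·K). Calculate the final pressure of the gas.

7850 kPa

Polytropic n=1.34: T₂ = T₁(V₁/V₂)^(n−1) = 573×(8.00)^0.34 = 1160 K; P₂ = P₁(V₁/V₂)^n = 7850 kPa.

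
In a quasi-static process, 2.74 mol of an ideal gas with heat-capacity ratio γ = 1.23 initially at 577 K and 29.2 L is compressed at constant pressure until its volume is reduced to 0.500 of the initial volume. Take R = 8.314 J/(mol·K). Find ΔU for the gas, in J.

P₁ = nRT₁/V₁ = 2.74×8.314×577/29.2 = 450 kPa.
Isobaric: P stays 450 kPa; V/T = const ⇒ T₂ = 288 K, V₂ = 14.6 L.
For an ideal gas ΔU = nCvΔT with Cv = R/(γ−1) = 36.1 J/(mol·K).
ΔU = 2.74×36.1×(288−577) = -28600 J.

-28600 J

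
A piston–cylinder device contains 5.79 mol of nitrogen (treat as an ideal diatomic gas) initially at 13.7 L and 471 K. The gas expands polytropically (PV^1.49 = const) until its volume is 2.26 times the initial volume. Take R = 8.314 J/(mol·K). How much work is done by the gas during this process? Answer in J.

15200 J

P₁ = nRT₁/V₁ = 5.79×8.314×471/13.7 = 1650 kPa.
Polytropic n=1.49: T₂ = T₁(V₁/V₂)^(n−1) = 471×(0.442)^0.49 = 316 K; P₂ = P₁(V₁/V₂)^n = 491 kPa.
W = (P₁V₁−P₂V₂)/(n−1) = (1650×13.7−491×31.0)/0.49 = 15200 J.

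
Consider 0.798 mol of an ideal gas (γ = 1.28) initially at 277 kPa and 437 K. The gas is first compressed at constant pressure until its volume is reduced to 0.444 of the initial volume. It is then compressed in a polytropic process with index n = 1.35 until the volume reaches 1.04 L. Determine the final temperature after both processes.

328 K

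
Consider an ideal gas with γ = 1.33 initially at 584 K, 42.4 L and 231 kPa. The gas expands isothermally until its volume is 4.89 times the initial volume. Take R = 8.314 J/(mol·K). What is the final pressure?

47.2 kPa

Isothermal: T stays 584 K; PV = const ⇒ V₂ = 207 L, P₂ = 47.2 kPa.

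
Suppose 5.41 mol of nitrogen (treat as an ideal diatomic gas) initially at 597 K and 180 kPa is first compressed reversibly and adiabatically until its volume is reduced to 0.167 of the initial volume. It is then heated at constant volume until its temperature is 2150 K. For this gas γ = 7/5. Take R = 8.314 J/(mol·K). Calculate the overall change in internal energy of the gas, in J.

V₁ = nRT₁/P₁ = 5.41×8.314×597/180 = 149 L.
Step 1 — Adiabatic: TV^(γ−1) = const ⇒ T₂ = 597×(5.99)^0.400 = 1220 K; PV^γ = const ⇒ P₂ = 2210 kPa.
ΔU = nCvΔT = 5.41×20.8×(1220−597) = 70200 J.
Q = 0 for an adiabatic process, so W = −ΔU = -70200 J.
State after step 1: P = 2210 kPa, V = 24.9 L, T = 1220 K.
Step 2 — Isochoric: V stays 24.9 L; P/T = const ⇒ T₂ = 2150 K, P₂ = 3880 kPa.
W = 0 (no volume change).
ΔU = nCvΔT = 5.41×20.8×(2150−1220) = 104000 J.
Q = ΔU = 104000 J.
Net over both steps: W = -70200 J, Q = 104000 J, ΔU = 175000 J.

175000 J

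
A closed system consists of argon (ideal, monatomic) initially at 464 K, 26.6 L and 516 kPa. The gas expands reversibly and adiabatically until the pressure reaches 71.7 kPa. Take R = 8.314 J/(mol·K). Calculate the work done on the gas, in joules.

-11200 J

n = P₁V₁/(RT₁) = 516×26.6/(8.314×464) = 3.56 mol.
Adiabatic: T₂/T₁ = (P₂/P₁)^((γ−1)/γ) ⇒ T₂ = 464×(0.139)^0.400 = 211 K; V₂ = 86.9 L.
ΔU = nCvΔT = 3.56×12.5×(211−464) = -11200 J.
Q = 0 for an adiabatic process, so W = −ΔU = 11200 J.
Work done on the gas = −W_by = -11200 J.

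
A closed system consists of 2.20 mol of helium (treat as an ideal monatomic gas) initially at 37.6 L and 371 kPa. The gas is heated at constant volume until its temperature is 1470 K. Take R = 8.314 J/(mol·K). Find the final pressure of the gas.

715 kPa

T₁ = P₁V₁/(nR) = 371×37.6/(2.20×8.314) = 763 K.
Isochoric: V stays 37.6 L; P/T = const ⇒ T₂ = 1470 K, P₂ = 715 kPa.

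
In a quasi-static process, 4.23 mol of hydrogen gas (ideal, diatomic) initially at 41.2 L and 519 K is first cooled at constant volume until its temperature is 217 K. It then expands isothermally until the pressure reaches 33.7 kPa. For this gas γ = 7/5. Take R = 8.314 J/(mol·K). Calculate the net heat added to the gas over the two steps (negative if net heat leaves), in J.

P₁ = nRT₁/V₁ = 4.23×8.314×519/41.2 = 443 kPa.
Step 1 — Isochoric: V stays 41.2 L; P/T = const ⇒ T₂ = 217 K, P₂ = 185 kPa.
W = 0 (no volume change).
ΔU = nCvΔT = 4.23×20.8×(217−519) = -26600 J.
Q = ΔU = -26600 J.
State after step 1: P = 185 kPa, V = 41.2 L, T = 217 K.
Step 2 — Isothermal: T stays 217 K; PV = const ⇒ V₂ = 226 L, P₂ = 33.7 kPa.
ΔU = 0 (ideal gas, T constant).
W = nRT ln(V₂/V₁) = 4.23×8.314×217×ln(5.50) = 13000 J.
Q = ΔU + W = 13000 J.
Net over both steps: W = 13000 J, Q = -13500 J, ΔU = -26600 J.

-13500 J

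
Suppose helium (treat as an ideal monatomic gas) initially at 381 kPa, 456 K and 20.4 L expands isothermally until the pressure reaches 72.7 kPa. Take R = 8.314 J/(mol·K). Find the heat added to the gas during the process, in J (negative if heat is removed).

12900 J

n = P₁V₁/(RT₁) = 381×20.4/(8.314×456) = 2.05 mol.
Isothermal: T stays 456 K; PV = const ⇒ V₂ = 107 L, P₂ = 72.7 kPa.
ΔU = 0 (ideal gas, T constant).
W = nRT ln(V₂/V₁) = 2.05×8.314×456×ln(5.24) = 12900 J.
Q = ΔU + W = 12900 J.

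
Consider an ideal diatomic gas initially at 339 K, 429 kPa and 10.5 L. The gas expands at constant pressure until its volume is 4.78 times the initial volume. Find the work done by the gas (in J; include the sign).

n = P₁V₁/(RT₁) = 429×10.5/(8.314×339) = 1.60 mol.
Isobaric: P stays 429 kPa; V/T = const ⇒ T₂ = 1620 K, V₂ = 50.2 L.
W = PΔV = 429×(50.2−10.5) kPa·L = 17000 J.

17000 J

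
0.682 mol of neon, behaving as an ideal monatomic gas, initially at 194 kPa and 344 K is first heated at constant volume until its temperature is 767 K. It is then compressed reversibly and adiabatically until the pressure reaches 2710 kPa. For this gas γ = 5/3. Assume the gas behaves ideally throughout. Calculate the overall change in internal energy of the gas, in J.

V₁ = nRT₁/P₁ = 0.682×8.314×344/194 = 10.1 L.
Step 1 — Isochoric: V stays 10.1 L; P/T = const ⇒ T₂ = 767 K, P₂ = 433 kPa.
W = 0 (no volume change).
ΔU = nCvΔT = 0.682×12.5×(767−344) = 3600 J.
Q = ΔU = 3600 J.
State after step 1: P = 433 kPa, V = 10.1 L, T = 767 K.
Step 2 — Adiabatic: T₂/T₁ = (P₂/P₁)^((γ−1)/γ) ⇒ T₂ = 767×(6.27)^0.400 = 1600 K; V₂ = 3.34 L.
ΔU = nCvΔT = 0.682×12.5×(1600−767) = 7070 J.
Q = 0 for an adiabatic process, so W = −ΔU = -7070 J.
Net over both steps: W = -7070 J, Q = 3600 J, ΔU = 10700 J.

10700 J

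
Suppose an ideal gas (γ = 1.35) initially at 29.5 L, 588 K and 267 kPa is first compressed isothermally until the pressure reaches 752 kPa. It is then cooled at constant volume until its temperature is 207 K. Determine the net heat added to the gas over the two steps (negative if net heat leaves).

n = P₁V₁/(RT₁) = 267×29.5/(8.314×588) = 1.61 mol.
Step 1 — Isothermal: T stays 588 K; PV = const ⇒ V₂ = 10.5 L, P₂ = 752 kPa.
ΔU = 0 (ideal gas, T constant).
W = nRT ln(V₂/V₁) = 1.61×8.314×588×ln(0.355) = -8160 J.
Q = ΔU + W = -8160 J.
State after step 1: P = 752 kPa, V = 10.5 L, T = 588 K.
Step 2 — Isochoric: V stays 10.5 L; P/T = const ⇒ T₂ = 207 K, P₂ = 265 kPa.
W = 0 (no volume change).
ΔU = nCvΔT = 1.61×23.8×(207−588) = -14600 J.
Q = ΔU = -14600 J.
Net over both steps: W = -8160 J, Q = -22700 J, ΔU = -14600 J.

-22700 J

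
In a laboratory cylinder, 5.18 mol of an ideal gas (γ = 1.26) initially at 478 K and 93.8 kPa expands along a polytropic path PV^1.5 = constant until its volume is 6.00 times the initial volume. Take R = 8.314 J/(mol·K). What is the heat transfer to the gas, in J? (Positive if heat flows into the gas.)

V₁ = nRT₁/P₁ = 5.18×8.314×478/93.8 = 219 L.
Polytropic n=1.5: T₂ = T₁(V₁/V₂)^(n−1) = 478×(0.167)^0.50 = 195 K; P₂ = P₁(V₁/V₂)^n = 6.38 kPa.
W = (P₁V₁−P₂V₂)/(n−1) = (93.8×219−6.38×1320)/0.50 = 24400 J.
ΔU = nCvΔT = 5.18×32.0×(195−478) = -46900 J.
Q = ΔU + W = -22500 J.

-22500 J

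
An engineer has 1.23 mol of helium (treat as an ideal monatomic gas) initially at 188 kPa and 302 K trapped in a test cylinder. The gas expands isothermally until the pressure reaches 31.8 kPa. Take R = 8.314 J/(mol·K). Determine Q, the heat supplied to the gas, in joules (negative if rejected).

V₁ = nRT₁/P₁ = 1.23×8.314×302/188 = 16.4 L.
Isothermal: T stays 302 K; PV = const ⇒ V₂ = 97.1 L, P₂ = 31.8 kPa.
ΔU = 0 (ideal gas, T constant).
W = nRT ln(V₂/V₁) = 1.23×8.314×302×ln(5.91) = 5490 J.
Q = ΔU + W = 5490 J.

5490 J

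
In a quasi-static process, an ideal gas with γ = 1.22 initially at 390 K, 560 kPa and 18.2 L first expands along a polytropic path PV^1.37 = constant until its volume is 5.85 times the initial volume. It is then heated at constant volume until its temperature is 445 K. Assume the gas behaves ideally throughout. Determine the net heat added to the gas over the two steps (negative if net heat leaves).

n = P₁V₁/(RT₁) = 560×18.2/(8.314×390) = 3.14 mol.
Step 1 — Polytropic n=1.37: T₂ = T₁(V₁/V₂)^(n−1) = 390×(0.171)^0.37 = 203 K; P₂ = P₁(V₁/V₂)^n = 49.8 kPa.
W = (P₁V₁−P₂V₂)/(n−1) = (560×18.2−49.8×106)/0.37 = 13200 J.
ΔU = nCvΔT = 3.14×37.8×(203−390) = -22200 J.
Q = ΔU + W = -9010 J.
State after step 1: P = 49.8 kPa, V = 106 L, T = 203 K.
Step 2 — Isochoric: V stays 106 L; P/T = const ⇒ T₂ = 445 K, P₂ = 109 kPa.
W = 0 (no volume change).
ΔU = nCvΔT = 3.14×37.8×(445−203) = 28800 J.
Q = ΔU = 28800 J.
Net over both steps: W = 13200 J, Q = 19800 J, ΔU = 6530 J.

19800 J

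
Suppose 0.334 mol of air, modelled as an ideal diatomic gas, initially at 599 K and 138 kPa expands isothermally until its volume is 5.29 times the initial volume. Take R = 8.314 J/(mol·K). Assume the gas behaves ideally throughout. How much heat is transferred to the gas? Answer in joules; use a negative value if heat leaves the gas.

V₁ = nRT₁/P₁ = 0.334×8.314×599/138 = 12.1 L.
Isothermal: T stays 599 K; PV = const ⇒ V₂ = 63.8 L, P₂ = 26.1 kPa.
ΔU = 0 (ideal gas, T constant).
W = nRT ln(V₂/V₁) = 0.334×8.314×599×ln(5.29) = 2770 J.
Q = ΔU + W = 2770 J.

2770 J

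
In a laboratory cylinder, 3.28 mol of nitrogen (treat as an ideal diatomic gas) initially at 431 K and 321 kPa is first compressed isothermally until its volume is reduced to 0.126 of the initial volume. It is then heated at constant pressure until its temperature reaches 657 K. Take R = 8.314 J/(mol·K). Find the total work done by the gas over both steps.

-18200 J

V₁ = nRT₁/P₁ = 3.28×8.314×431/321 = 36.6 L.
Step 1 — Isothermal: T stays 431 K; PV = const ⇒ V₂ = 4.61 L, P₂ = 2550 kPa.
ΔU = 0 (ideal gas, T constant).
W = nRT ln(V₂/V₁) = 3.28×8.314×431×ln(0.126) = -24300 J.
Q = ΔU + W = -24300 J.
State after step 1: P = 2550 kPa, V = 4.61 L, T = 431 K.
Step 2 — Isobaric: P stays 2550 kPa; V/T = const ⇒ T₂ = 657 K, V₂ = 7.03 L.
W = PΔV = 2550×(7.03−4.61) kPa·L = 6160 J.
ΔU = nCvΔT = 3.28×20.8×(657−431) = 15400 J.
Q = ΔU + W = nCpΔT = 21600 J.
Net over both steps: W = -18200 J, Q = -2780 J, ΔU = 15400 J.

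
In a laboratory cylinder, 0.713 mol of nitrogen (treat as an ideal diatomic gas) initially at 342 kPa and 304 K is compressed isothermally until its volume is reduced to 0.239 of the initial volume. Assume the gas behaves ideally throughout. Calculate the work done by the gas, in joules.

-2580 J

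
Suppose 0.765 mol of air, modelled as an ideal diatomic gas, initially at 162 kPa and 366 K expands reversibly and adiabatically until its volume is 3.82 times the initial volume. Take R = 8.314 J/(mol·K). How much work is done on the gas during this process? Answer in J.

-2410 J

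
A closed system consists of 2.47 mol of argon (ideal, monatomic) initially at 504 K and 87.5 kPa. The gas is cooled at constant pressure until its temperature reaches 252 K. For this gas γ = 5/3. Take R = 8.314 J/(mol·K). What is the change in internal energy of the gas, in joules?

V₁ = nRT₁/P₁ = 2.47×8.314×504/87.5 = 118 L.
Isobaric: P stays 87.5 kPa; V/T = const ⇒ T₂ = 252 K, V₂ = 59.1 L.
For an ideal gas ΔU = nCvΔT with Cv = (3/2)R = 12.5 J/(mol·K).
ΔU = 2.47×12.5×(252−504) = -7760 J.

-7760 J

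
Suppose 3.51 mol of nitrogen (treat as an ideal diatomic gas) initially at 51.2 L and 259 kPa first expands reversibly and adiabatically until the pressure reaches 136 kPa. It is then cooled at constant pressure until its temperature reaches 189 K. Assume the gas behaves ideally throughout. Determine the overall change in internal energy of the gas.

-19400 J

T₁ = P₁V₁/(nR) = 259×51.2/(3.51×8.314) = 454 K.
Step 1 — Adiabatic: T₂/T₁ = (P₂/P₁)^((γ−1)/γ) ⇒ T₂ = 454×(0.525)^0.286 = 378 K; V₂ = 81.1 L.
ΔU = nCvΔT = 3.51×20.8×(378−454) = -5570 J.
Q = 0 for an adiabatic process, so W = −ΔU = 5570 J.
State after step 1: P = 136 kPa, V = 81.1 L, T = 378 K.
Step 2 — Isobaric: P stays 136 kPa; V/T = const ⇒ T₂ = 189 K, V₂ = 40.6 L.
W = PΔV = 136×(40.6−81.1) kPa·L = -5520 J.
ΔU = nCvΔT = 3.51×20.8×(189−378) = -13800 J.
Q = ΔU + W = nCpΔT = -19300 J.
Net over both steps: W = 56.9 J, Q = -19300 J, ΔU = -19400 J.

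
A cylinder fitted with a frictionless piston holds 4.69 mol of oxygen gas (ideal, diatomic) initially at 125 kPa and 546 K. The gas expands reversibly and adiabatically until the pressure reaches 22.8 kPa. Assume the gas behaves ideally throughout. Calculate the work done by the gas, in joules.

20500 J

V₁ = nRT₁/P₁ = 4.69×8.314×546/125 = 170 L.
Adiabatic: T₂/T₁ = (P₂/P₁)^((γ−1)/γ) ⇒ T₂ = 546×(0.182)^0.286 = 336 K; V₂ = 574 L.
ΔU = nCvΔT = 4.69×20.8×(336−546) = -20500 J.
Q = 0 for an adiabatic process, so W = −ΔU = 20500 J.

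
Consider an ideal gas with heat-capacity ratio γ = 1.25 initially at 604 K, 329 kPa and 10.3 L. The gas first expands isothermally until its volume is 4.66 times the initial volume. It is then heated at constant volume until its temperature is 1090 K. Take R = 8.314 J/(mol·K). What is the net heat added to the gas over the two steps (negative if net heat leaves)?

n = P₁V₁/(RT₁) = 329×10.3/(8.314×604) = 0.675 mol.
Step 1 — Isothermal: T stays 604 K; PV = const ⇒ V₂ = 48.0 L, P₂ = 70.6 kPa.
ΔU = 0 (ideal gas, T constant).
W = nRT ln(V₂/V₁) = 0.675×8.314×604×ln(4.66) = 5220 J.
Q = ΔU + W = 5220 J.
State after step 1: P = 70.6 kPa, V = 48.0 L, T = 604 K.
Step 2 — Isochoric: V stays 48.0 L; P/T = const ⇒ T₂ = 1090 K, P₂ = 127 kPa.
W = 0 (no volume change).
ΔU = nCvΔT = 0.675×33.3×(1090−604) = 10900 J.
Q = ΔU = 10900 J.
Net over both steps: W = 5220 J, Q = 16100 J, ΔU = 10900 J.

16100 J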